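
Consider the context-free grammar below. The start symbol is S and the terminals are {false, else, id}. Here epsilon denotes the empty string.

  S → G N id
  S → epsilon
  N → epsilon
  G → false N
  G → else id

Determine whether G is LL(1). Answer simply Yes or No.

Yes

FIRST(S) = {epsilon, else, false}
FIRST(N) = {epsilon}
FIRST(G) = {else, false}
FOLLOW(S) = {$}
FOLLOW(N) = {id}
FOLLOW(G) = {id}
Each cell of M receives at most one production.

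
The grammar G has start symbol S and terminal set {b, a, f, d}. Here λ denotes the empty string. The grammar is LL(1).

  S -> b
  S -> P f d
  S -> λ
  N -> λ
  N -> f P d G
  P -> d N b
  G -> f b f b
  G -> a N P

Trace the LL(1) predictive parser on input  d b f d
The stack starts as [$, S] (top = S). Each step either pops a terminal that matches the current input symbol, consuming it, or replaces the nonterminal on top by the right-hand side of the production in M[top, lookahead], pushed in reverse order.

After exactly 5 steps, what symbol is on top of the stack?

step 1: stack=$ S  input=d b f d $  — expand S -> P f d
step 2: stack=$ d f P  input=d b f d $  — expand P -> d N b
step 3: stack=$ d f b N d  input=d b f d $  — match d
step 4: stack=$ d f b N  input=b f d $  — expand N -> λ
step 5: stack=$ d f b  input=b f d $  — match b
Stack after step 5: $ d f (top = f).

f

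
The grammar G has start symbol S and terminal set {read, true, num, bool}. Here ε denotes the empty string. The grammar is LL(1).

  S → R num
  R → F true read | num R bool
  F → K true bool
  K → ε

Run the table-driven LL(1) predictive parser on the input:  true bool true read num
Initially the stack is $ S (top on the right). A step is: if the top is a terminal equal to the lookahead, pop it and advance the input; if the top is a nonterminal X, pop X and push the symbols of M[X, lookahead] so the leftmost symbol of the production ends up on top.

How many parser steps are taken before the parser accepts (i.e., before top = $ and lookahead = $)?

9

step 1: stack=$ S  input=true bool true read num $  — expand S → R num
step 2: stack=$ num R  input=true bool true read num $  — expand R → F true read
step 3: stack=$ num read true F  input=true bool true read num $  — expand F → K true bool
step 4: stack=$ num read true bool true K  input=true bool true read num $  — expand K → ε
step 5: stack=$ num read true bool true  input=true bool true read num $  — match true
step 6: stack=$ num read true bool  input=bool true read num $  — match bool
step 7: stack=$ num read true  input=true read num $  — match true
step 8: stack=$ num read  input=read num $  — match read
step 9: stack=$ num  input=num $  — match num
Accept reached after 9 steps.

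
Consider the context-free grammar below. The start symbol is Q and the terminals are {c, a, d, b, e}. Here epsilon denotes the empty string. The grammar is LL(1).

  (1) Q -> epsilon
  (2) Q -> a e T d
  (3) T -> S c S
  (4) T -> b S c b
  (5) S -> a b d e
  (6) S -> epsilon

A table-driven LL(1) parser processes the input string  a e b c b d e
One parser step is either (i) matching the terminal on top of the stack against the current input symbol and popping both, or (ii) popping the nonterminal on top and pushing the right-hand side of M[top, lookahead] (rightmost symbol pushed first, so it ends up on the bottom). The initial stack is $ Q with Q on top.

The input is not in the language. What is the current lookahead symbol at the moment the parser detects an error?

      Stack        Input            Action
   1  $ Q          a e b c b d e $  expand Q -> a e T d
   2  $ d T e a    a e b c b d e $  match a
   3  $ d T e      e b c b d e $    match e
   4  $ d T        b c b d e $      expand T -> b S c b
   5  $ d b c S b  b c b d e $      match b
   6  $ d b c S    c b d e $        expand S -> epsilon
   7  $ d b c      c b d e $        match c
   8  $ d b        b d e $          match b
   9  $ d          d e $            match d
  10  $            e $              error: stack empty but input remains

e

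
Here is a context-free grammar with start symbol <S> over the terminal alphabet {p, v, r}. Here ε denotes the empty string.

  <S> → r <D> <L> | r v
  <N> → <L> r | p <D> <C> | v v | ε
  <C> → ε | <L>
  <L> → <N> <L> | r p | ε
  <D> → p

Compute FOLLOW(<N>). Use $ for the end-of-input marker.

{$, p, r, v}

FIRST(<S>): from <S>→r <D> <L> we get {r}; from <S>→r v we get {r}. So FIRST(<S>) = {r}.
FIRST(<D>): from <D>→p we get {p}. So FIRST(<D>) = {p}.
FIRST(<N>): from <N>→<L> r we get {p, r, v}; from <N>→p <D> <C> we get {p}; from <N>→v v we get {v}; from <N>→ε we get {ε}. So FIRST(<N>) = {ε, p, r, v}.
FIRST(<L>): from <L>→<N> <L> we get {ε, p, r, v}; from <L>→r p we get {r}; from <L>→ε we get {ε}. So FIRST(<L>) = {ε, p, r, v}.
FIRST(<C>): from <C>→ε we get {ε}; from <C>→<L> we get {ε, p, r, v}. So FIRST(<C>) = {ε, p, r, v}.
FOLLOW(<S>) includes $ since <S> is the start symbol.
FOLLOW(<S>): <S> appears on no right-hand side. Thus FOLLOW(<S>) = {$}.
FOLLOW(<N>): in <L>→<N> <L>, <N> is followed by <L> with FIRST {ε, p, r, v}; in <L>→<N> <L>, the suffix after <N> is nullable, so FOLLOW(<N>) ⊇ FOLLOW(<L>) = {$, p, r, v}. Thus FOLLOW(<N>) = {$, p, r, v}.
FOLLOW(<C>): in <N>→p <D> <C>, the suffix after <C> is empty, so FOLLOW(<C>) ⊇ FOLLOW(<N>) = {$, p, r, v}. Thus FOLLOW(<C>) = {$, p, r, v}.
FOLLOW(<L>): in <S>→r <D> <L>, the suffix after <L> is empty, so FOLLOW(<L>) ⊇ FOLLOW(<S>) = {$}; in <N>→<L> r, <L> is followed by r with FIRST {r}; in <C>→<L>, the suffix after <L> is empty, so FOLLOW(<L>) ⊇ FOLLOW(<C>) = {$, p, r, v}; in <L>→<N> <L>, the suffix after <L> is empty (adds nothing new). Thus FOLLOW(<L>) = {$, p, r, v}.
FOLLOW(<D>): in <S>→r <D> <L>, <D> is followed by <L> with FIRST {ε, p, r, v}; in <S>→r <D> <L>, the suffix after <D> is nullable, so FOLLOW(<D>) ⊇ FOLLOW(<S>) = {$}; in <N>→p <D> <C>, <D> is followed by <C> with FIRST {ε, p, r, v}; in <N>→p <D> <C>, the suffix after <D> is nullable, so FOLLOW(<D>) ⊇ FOLLOW(<N>) = {$, p, r, v}. Thus FOLLOW(<D>) = {$, p, r, v}.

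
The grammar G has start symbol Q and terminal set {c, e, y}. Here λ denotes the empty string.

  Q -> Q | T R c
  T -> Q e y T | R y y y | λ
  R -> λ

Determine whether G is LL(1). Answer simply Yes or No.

FIRST(Q) = {c, y}
FIRST(T) = {λ, c, y}
FIRST(R) = {λ}
FOLLOW(Q) = {$, e}
FOLLOW(T) = {c}
FOLLOW(R) = {c, y}
Cell M[Q, c] receives both Q -> Q and Q -> T R c — the grammar is not LL(1).

No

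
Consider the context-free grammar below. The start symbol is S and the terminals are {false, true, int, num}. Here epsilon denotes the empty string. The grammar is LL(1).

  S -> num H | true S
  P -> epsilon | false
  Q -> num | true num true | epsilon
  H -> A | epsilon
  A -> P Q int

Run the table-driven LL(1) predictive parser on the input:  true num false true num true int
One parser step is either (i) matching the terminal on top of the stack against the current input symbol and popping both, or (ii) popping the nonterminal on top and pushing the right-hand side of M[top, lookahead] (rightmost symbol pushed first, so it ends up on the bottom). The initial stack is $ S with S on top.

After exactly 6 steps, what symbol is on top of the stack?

step 1: stack=$ S  input=true num false true num true int $  — expand S -> true S
step 2: stack=$ S true  input=true num false true num true int $  — match true
step 3: stack=$ S  input=num false true num true int $  — expand S -> num H
step 4: stack=$ H num  input=num false true num true int $  — match num
step 5: stack=$ H  input=false true num true int $  — expand H -> A
step 6: stack=$ A  input=false true num true int $  — expand A -> P Q int
Stack after step 6: $ int Q P (top = P).

P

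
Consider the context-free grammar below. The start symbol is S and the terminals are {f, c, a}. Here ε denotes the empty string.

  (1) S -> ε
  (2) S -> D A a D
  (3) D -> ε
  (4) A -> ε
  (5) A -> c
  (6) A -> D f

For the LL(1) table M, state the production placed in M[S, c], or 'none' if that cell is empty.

FIRST(D): from D->ε we get {ε}. So FIRST(D) = {ε}.
FIRST(A): from A->ε we get {ε}; from A->c we get {c}; from A->D f we get {f}. So FIRST(A) = {ε, c, f}.
FIRST(S): from S->ε we get {ε}; from S->D A a D we get {a, c, f}. So FIRST(S) = {ε, a, c, f}.
FOLLOW(S) includes $ since S is the start symbol.
FOLLOW(S): S appears on no right-hand side. Thus FOLLOW(S) = {$}.
For S -> ε: FIRST(ε) = {ε}, so it goes in M[S, t] for t ∈ {}; since ε ∈ FIRST, also for every t ∈ FOLLOW(S) = {$}.
For S -> D A a D: FIRST(D A a D) = {a, c, f}, so it goes in M[S, t] for t ∈ {a, c, f}.

S -> D A a D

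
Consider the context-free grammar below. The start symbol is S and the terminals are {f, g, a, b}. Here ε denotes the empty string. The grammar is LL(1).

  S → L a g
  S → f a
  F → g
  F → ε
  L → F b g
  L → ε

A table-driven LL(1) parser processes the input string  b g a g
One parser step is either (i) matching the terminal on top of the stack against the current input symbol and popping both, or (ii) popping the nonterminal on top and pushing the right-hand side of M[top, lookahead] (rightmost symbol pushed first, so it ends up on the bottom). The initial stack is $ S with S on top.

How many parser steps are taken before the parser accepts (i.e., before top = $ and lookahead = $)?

7

step 1: stack=$ S  input=b g a g $  — expand S → L a g
step 2: stack=$ g a L  input=b g a g $  — expand L → F b g
step 3: stack=$ g a g b F  input=b g a g $  — expand F → ε
step 4: stack=$ g a g b  input=b g a g $  — match b
step 5: stack=$ g a g  input=g a g $  — match g
step 6: stack=$ g a  input=a g $  — match a
step 7: stack=$ g  input=g $  — match g
Accept reached after 7 steps.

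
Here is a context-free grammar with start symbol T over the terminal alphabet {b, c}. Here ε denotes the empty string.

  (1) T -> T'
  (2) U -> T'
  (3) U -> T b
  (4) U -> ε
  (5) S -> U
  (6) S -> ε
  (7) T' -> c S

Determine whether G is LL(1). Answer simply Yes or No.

FIRST(T) = {c}
FIRST(U) = {ε, c}
FIRST(S) = {ε, c}
FIRST(T') = {c}
FOLLOW(T) = {$, b}
FOLLOW(U) = {$, b}
FOLLOW(S) = {$, b}
FOLLOW(T') = {$, b}
Cell M[S, $] receives both S -> U and S -> ε — the grammar is not LL(1).

No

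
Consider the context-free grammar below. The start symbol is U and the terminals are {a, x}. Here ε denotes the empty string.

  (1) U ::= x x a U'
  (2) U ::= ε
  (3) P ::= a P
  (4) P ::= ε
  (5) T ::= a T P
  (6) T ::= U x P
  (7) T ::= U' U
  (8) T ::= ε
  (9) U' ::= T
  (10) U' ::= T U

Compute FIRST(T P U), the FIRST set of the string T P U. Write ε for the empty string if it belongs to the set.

FIRST(U): from U::=x x a U' we get {x}; from U::=ε we get {ε}. So FIRST(U) = {ε, x}.
FIRST(P): from P::=a P we get {a}; from P::=ε we get {ε}. So FIRST(P) = {ε, a}.
FIRST(T): from T::=a T P we get {a}; from T::=U x P we get {x}; from T::=U' U we get {ε, a, x}; from T::=ε we get {ε}. So FIRST(T) = {ε, a, x}.
FIRST(U'): from U'::=T we get {ε, a, x}; from U'::=T U we get {ε, a, x}. So FIRST(U') = {ε, a, x}.
FIRST(T P U): take FIRST of each symbol in turn, carrying on past any symbol whose FIRST contains ε; result {ε, a, x}.

{ε, a, x}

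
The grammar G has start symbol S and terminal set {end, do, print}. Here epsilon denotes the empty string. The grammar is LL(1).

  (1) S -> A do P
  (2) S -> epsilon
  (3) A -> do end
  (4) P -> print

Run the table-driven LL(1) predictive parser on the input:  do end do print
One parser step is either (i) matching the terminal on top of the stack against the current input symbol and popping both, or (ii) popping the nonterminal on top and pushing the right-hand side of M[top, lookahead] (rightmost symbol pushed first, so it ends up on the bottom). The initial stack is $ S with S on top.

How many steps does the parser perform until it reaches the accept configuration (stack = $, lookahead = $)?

     Stack          Input              Action
  1  $ S            do end do print $  expand S -> A do P
  2  $ P do A       do end do print $  expand A -> do end
  3  $ P do end do  do end do print $  match do
  4  $ P do end     end do print $     match end
  5  $ P do         do print $         match do
  6  $ P            print $            expand P -> print
  7  $ print        print $            match print
Accept reached after 7 steps.

7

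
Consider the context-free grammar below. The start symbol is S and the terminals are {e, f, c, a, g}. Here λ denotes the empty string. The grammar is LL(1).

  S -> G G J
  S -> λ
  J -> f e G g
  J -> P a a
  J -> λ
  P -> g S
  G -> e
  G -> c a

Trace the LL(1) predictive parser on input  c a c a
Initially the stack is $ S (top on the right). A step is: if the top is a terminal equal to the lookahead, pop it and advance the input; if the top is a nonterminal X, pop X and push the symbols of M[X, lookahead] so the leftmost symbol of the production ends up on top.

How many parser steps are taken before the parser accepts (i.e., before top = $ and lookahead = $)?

step 1: stack=$ S  input=c a c a $  — expand S -> G G J
step 2: stack=$ J G G  input=c a c a $  — expand G -> c a
step 3: stack=$ J G a c  input=c a c a $  — match c
step 4: stack=$ J G a  input=a c a $  — match a
step 5: stack=$ J G  input=c a $  — expand G -> c a
step 6: stack=$ J a c  input=c a $  — match c
step 7: stack=$ J a  input=a $  — match a
step 8: stack=$ J  input=$  — expand J -> λ
Accept reached after 8 steps.

8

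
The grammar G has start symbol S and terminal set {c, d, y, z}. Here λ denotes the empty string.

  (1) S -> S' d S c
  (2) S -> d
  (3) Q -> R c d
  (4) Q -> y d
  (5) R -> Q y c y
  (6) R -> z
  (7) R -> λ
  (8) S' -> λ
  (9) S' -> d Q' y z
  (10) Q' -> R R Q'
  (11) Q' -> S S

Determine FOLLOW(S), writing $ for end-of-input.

FIRST(S'): from S'->λ we get {λ}; from S'->d Q' y z we get {d}. So FIRST(S') = {λ, d}.
FIRST(S): from S->S' d S c we get {d}; from S->d we get {d}. So FIRST(S) = {d}.
FIRST(Q): from Q->R c d we get {c, y, z}; from Q->y d we get {y}. So FIRST(Q) = {c, y, z}.
FIRST(R): from R->Q y c y we get {c, y, z}; from R->z we get {z}; from R->λ we get {λ}. So FIRST(R) = {λ, c, y, z}.
FIRST(Q'): from Q'->R R Q' we get {c, d, y, z}; from Q'->S S we get {d}. So FIRST(Q') = {c, d, y, z}.
FOLLOW(S) includes $ since S is the start symbol.
FOLLOW(Q): in R->Q y c y, Q is followed by y c y with FIRST {y}. Thus FOLLOW(Q) = {y}.
FOLLOW(R): in Q->R c d, R is followed by c d with FIRST {c}; in Q'->R R Q' (occurrence 1), R is followed by R Q' with FIRST {c, d, y, z}; in Q'->R R Q' (occurrence 2), R is followed by Q' with FIRST {c, d, y, z}. Thus FOLLOW(R) = {c, d, y, z}.
FOLLOW(S'): in S->S' d S c, S' is followed by d S c with FIRST {d}. Thus FOLLOW(S') = {d}.
FOLLOW(Q'): in S'->d Q' y z, Q' is followed by y z with FIRST {y}; in Q'->R R Q', the suffix after Q' is empty (adds nothing new). Thus FOLLOW(Q') = {y}.
FOLLOW(S): in S->S' d S c, S is followed by c with FIRST {c}; in Q'->S S (occurrence 1), S is followed by S with FIRST {d}; in Q'->S S (occurrence 2), the suffix after S is empty, so FOLLOW(S) ⊇ FOLLOW(Q') = {y}. Thus FOLLOW(S) = {$, c, d, y}.

{$, c, d, y}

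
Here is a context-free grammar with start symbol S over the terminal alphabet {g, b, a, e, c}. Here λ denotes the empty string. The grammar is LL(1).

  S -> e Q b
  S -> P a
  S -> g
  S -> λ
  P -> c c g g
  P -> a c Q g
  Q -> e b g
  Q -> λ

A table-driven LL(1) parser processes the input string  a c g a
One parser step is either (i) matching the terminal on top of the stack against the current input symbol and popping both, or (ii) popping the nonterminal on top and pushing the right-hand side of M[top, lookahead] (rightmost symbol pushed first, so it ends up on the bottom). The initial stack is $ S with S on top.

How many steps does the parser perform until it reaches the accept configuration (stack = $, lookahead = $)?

7

step 1: stack=$ S  input=a c g a $  — expand S -> P a
step 2: stack=$ a P  input=a c g a $  — expand P -> a c Q g
step 3: stack=$ a g Q c a  input=a c g a $  — match a
step 4: stack=$ a g Q c  input=c g a $  — match c
step 5: stack=$ a g Q  input=g a $  — expand Q -> λ
step 6: stack=$ a g  input=g a $  — match g
step 7: stack=$ a  input=a $  — match a
Accept reached after 7 steps.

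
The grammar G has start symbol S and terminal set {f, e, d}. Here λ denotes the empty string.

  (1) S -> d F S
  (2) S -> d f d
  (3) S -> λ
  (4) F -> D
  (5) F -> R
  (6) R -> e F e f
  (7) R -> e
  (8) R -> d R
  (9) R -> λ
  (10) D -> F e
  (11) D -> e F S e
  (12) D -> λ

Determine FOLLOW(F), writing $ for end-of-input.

{$, d, e}

FIRST(S): from S->d F S we get {d}; from S->d f d we get {d}; from S->λ we get {λ}. So FIRST(S) = {λ, d}.
FIRST(R): from R->e F e f we get {e}; from R->e we get {e}; from R->d R we get {d}; from R->λ we get {λ}. So FIRST(R) = {λ, d, e}.
FIRST(F): from F->D we get {λ, d, e}; from F->R we get {λ, d, e}. So FIRST(F) = {λ, d, e}.
FIRST(D): from D->F e we get {d, e}; from D->e F S e we get {e}; from D->λ we get {λ}. So FIRST(D) = {λ, d, e}.
FOLLOW(S) includes $ since S is the start symbol.
FOLLOW(S): in S->d F S, the suffix after S is empty (adds nothing new); in D->e F S e, S is followed by e with FIRST {e}. Thus FOLLOW(S) = {$, e}.
FOLLOW(F): in S->d F S, F is followed by S with FIRST {λ, d}; in S->d F S, the suffix after F is nullable, so FOLLOW(F) ⊇ FOLLOW(S) = {$, e}; in R->e F e f, F is followed by e f with FIRST {e}; in D->F e, F is followed by e with FIRST {e}; in D->e F S e, F is followed by S e with FIRST {d, e}. Thus FOLLOW(F) = {$, d, e}.
FOLLOW(R): in F->R, the suffix after R is empty, so FOLLOW(R) ⊇ FOLLOW(F) = {$, d, e}; in R->d R, the suffix after R is empty (adds nothing new). Thus FOLLOW(R) = {$, d, e}.
FOLLOW(D): in F->D, the suffix after D is empty, so FOLLOW(D) ⊇ FOLLOW(F) = {$, d, e}. Thus FOLLOW(D) = {$, d, e}.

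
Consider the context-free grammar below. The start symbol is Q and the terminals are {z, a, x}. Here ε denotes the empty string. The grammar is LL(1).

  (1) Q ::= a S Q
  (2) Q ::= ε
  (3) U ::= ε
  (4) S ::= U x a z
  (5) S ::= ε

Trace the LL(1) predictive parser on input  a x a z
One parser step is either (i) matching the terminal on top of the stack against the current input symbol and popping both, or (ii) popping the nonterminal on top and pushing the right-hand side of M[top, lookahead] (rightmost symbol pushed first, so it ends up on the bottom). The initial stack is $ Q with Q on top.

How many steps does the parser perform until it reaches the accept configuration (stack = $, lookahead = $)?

step 1: stack=$ Q  input=a x a z $  — expand Q ::= a S Q
step 2: stack=$ Q S a  input=a x a z $  — match a
step 3: stack=$ Q S  input=x a z $  — expand S ::= U x a z
step 4: stack=$ Q z a x U  input=x a z $  — expand U ::= ε
step 5: stack=$ Q z a x  input=x a z $  — match x
step 6: stack=$ Q z a  input=a z $  — match a
step 7: stack=$ Q z  input=z $  — match z
step 8: stack=$ Q  input=$  — expand Q ::= ε
Accept reached after 8 steps.

8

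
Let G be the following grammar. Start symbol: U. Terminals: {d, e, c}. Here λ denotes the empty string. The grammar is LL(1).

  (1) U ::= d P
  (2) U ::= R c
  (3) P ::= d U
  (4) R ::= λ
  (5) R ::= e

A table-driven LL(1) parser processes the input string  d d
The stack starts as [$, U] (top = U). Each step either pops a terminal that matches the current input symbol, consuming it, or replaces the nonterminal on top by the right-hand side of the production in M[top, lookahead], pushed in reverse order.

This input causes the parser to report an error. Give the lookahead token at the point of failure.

$

     Stack  Input  Action
  1  $ U    d d $  expand U ::= d P
  2  $ P d  d d $  match d
  3  $ P    d $    expand P ::= d U
  4  $ U d  d $    match d
  5  $ U    $      error: M[U, $] is empty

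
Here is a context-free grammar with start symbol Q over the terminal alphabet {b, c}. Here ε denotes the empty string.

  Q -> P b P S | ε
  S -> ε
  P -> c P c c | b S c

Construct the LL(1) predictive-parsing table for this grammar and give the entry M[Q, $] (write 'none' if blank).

FIRST(S): from S->ε we get {ε}. So FIRST(S) = {ε}.
FIRST(P): from P->c P c c we get {c}; from P->b S c we get {b}. So FIRST(P) = {b, c}.
FIRST(Q): from Q->P b P S we get {b, c}; from Q->ε we get {ε}. So FIRST(Q) = {ε, b, c}.
FOLLOW(Q) includes $ since Q is the start symbol.
FOLLOW(Q): Q appears on no right-hand side. Thus FOLLOW(Q) = {$}.
For Q -> P b P S: FIRST(P b P S) = {b, c}, so it goes in M[Q, t] for t ∈ {b, c}.
For Q -> ε: FIRST(ε) = {ε}, so it goes in M[Q, t] for t ∈ {}; since ε ∈ FIRST, also for every t ∈ FOLLOW(Q) = {$}.

Q -> ε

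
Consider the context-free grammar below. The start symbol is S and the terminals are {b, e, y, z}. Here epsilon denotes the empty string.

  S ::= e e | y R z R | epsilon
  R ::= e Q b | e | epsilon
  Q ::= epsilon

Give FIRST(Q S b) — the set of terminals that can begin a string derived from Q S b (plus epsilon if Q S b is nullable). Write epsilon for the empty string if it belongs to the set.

FIRST(S): from S::=e e we get {e}; from S::=y R z R we get {y}; from S::=epsilon we get {epsilon}. So FIRST(S) = {epsilon, e, y}.
FIRST(R): from R::=e Q b we get {e}; from R::=e we get {e}; from R::=epsilon we get {epsilon}. So FIRST(R) = {epsilon, e}.
FIRST(Q): from Q::=epsilon we get {epsilon}. So FIRST(Q) = {epsilon}.
FIRST(Q S b): take FIRST of each symbol in turn, carrying on past any symbol whose FIRST contains epsilon; result {b, e, y}.

{b, e, y}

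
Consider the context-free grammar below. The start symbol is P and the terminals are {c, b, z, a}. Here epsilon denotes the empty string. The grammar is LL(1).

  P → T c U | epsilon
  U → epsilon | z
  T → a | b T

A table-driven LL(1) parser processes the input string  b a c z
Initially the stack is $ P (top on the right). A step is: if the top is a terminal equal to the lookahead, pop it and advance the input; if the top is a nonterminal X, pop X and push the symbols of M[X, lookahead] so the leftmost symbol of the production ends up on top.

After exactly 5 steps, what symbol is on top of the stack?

     Stack      Input      Action
  1  $ P        b a c z $  expand P → T c U
  2  $ U c T    b a c z $  expand T → b T
  3  $ U c T b  b a c z $  match b
  4  $ U c T    a c z $    expand T → a
  5  $ U c a    a c z $    match a
Stack after step 5: $ U c (top = c).

c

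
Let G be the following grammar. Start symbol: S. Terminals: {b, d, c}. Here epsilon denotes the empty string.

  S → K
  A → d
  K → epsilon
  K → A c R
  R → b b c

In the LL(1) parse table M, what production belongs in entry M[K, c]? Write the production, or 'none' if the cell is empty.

none

FIRST(A): from A→d we get {d}. So FIRST(A) = {d}.
FIRST(R): from R→b b c we get {b}. So FIRST(R) = {b}.
FIRST(K): from K→epsilon we get {epsilon}; from K→A c R we get {d}. So FIRST(K) = {epsilon, d}.
FIRST(S): from S→K we get {epsilon, d}. So FIRST(S) = {epsilon, d}.
FOLLOW(S) includes $ since S is the start symbol.
FOLLOW(S): S appears on no right-hand side. Thus FOLLOW(S) = {$}.
FOLLOW(K): in S→K, the suffix after K is empty, so FOLLOW(K) ⊇ FOLLOW(S) = {$}. Thus FOLLOW(K) = {$}.
For K → epsilon: FIRST(epsilon) = {epsilon}, so it goes in M[K, t] for t ∈ {}; since epsilon ∈ FIRST, also for every t ∈ FOLLOW(K) = {$}.
For K → A c R: FIRST(A c R) = {d}, so it goes in M[K, t] for t ∈ {d}.
None of these place a production in M[K, c].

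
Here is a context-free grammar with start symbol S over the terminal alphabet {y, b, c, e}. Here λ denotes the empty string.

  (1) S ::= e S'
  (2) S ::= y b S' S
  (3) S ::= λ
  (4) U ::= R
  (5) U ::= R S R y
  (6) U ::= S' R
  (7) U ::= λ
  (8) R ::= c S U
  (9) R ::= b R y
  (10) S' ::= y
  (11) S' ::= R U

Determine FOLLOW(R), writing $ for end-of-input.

{$, b, c, e, y}

FIRST(S): from S::=e S' we get {e}; from S::=y b S' S we get {y}; from S::=λ we get {λ}. So FIRST(S) = {λ, e, y}.
FIRST(R): from R::=c S U we get {c}; from R::=b R y we get {b}. So FIRST(R) = {b, c}.
FIRST(S'): from S'::=y we get {y}; from S'::=R U we get {b, c}. So FIRST(S') = {b, c, y}.
FIRST(U): from U::=R we get {b, c}; from U::=R S R y we get {b, c}; from U::=S' R we get {b, c, y}; from U::=λ we get {λ}. So FIRST(U) = {λ, b, c, y}.
FOLLOW(S) includes $ since S is the start symbol.
FOLLOW(S): in S::=y b S' S, the suffix after S is empty (adds nothing new); in U::=R S R y, S is followed by R y with FIRST {b, c}; in R::=c S U, S is followed by U with FIRST {λ, b, c, y}; in R::=c S U, the suffix after S is nullable, so FOLLOW(S) ⊇ FOLLOW(R) = {$, b, c, e, y}. Thus FOLLOW(S) = {$, b, c, e, y}.
FOLLOW(S'): in S::=e S', the suffix after S' is empty, so FOLLOW(S') ⊇ FOLLOW(S) = {$, b, c, e, y}; in S::=y b S' S, S' is followed by S with FIRST {λ, e, y}; in S::=y b S' S, the suffix after S' is nullable, so FOLLOW(S') ⊇ FOLLOW(S) = {$, b, c, e, y}; in U::=S' R, S' is followed by R with FIRST {b, c}. Thus FOLLOW(S') = {$, b, c, e, y}.
FOLLOW(U): in R::=c S U, the suffix after U is empty, so FOLLOW(U) ⊇ FOLLOW(R) = {$, b, c, e, y}; in S'::=R U, the suffix after U is empty, so FOLLOW(U) ⊇ FOLLOW(S') = {$, b, c, e, y}. Thus FOLLOW(U) = {$, b, c, e, y}.
FOLLOW(R): in U::=R, the suffix after R is empty, so FOLLOW(R) ⊇ FOLLOW(U) = {$, b, c, e, y}; in U::=R S R y (occurrence 1), R is followed by S R y with FIRST {b, c, e, y}; in U::=R S R y (occurrence 2), R is followed by y with FIRST {y}; in U::=S' R, the suffix after R is empty, so FOLLOW(R) ⊇ FOLLOW(U) = {$, b, c, e, y}; in R::=b R y, R is followed by y with FIRST {y}; in S'::=R U, R is followed by U with FIRST {λ, b, c, y}; in S'::=R U, the suffix after R is nullable, so FOLLOW(R) ⊇ FOLLOW(S') = {$, b, c, e, y}. Thus FOLLOW(R) = {$, b, c, e, y}.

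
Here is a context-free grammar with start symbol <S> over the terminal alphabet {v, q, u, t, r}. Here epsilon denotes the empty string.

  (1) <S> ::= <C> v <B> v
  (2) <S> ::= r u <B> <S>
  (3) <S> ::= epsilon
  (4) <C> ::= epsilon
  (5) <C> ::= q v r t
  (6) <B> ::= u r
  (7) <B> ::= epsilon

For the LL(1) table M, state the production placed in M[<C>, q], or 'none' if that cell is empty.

<C> ::= q v r t

FIRST(<C>) = {epsilon, q}
FIRST(<B>) = {epsilon, u}
FIRST(<S>) = {epsilon, q, r, v}  (via <C> v <B> v)
FOLLOW(<S>) includes $ since <S> is the start symbol.
FOLLOW(<C>): in <S>::=<C> v <B> v, <C> is followed by v <B> v with FIRST {v}. Thus FOLLOW(<C>) = {v}.
For <C> ::= epsilon: FIRST(epsilon) = {epsilon}, so it goes in M[<C>, t] for t ∈ {}; since epsilon ∈ FIRST, also for every t ∈ FOLLOW(<C>) = {v}.
For <C> ::= q v r t: FIRST(q v r t) = {q}, so it goes in M[<C>, t] for t ∈ {q}.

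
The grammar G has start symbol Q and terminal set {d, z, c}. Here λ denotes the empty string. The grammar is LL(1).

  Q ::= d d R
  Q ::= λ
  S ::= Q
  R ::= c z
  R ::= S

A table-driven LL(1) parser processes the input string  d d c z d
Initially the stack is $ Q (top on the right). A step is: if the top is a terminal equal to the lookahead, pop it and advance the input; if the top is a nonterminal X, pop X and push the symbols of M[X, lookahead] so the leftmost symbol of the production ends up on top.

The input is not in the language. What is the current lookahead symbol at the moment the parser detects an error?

     Stack    Input        Action
  1  $ Q      d d c z d $  expand Q ::= d d R
  2  $ R d d  d d c z d $  match d
  3  $ R d    d c z d $    match d
  4  $ R      c z d $      expand R ::= c z
  5  $ z c    c z d $      match c
  6  $ z      z d $        match z
  7  $        d $          error: stack empty but input remains

d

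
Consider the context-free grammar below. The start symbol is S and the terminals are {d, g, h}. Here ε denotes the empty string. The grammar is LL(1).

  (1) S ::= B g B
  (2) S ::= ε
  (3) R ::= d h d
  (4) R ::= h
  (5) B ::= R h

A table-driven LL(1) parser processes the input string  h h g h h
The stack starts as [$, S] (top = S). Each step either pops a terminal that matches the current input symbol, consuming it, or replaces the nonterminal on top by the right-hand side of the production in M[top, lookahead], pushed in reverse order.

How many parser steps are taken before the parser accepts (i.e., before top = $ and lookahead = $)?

10

step 1: stack=$ S  input=h h g h h $  — expand S ::= B g B
step 2: stack=$ B g B  input=h h g h h $  — expand B ::= R h
step 3: stack=$ B g h R  input=h h g h h $  — expand R ::= h
step 4: stack=$ B g h h  input=h h g h h $  — match h
step 5: stack=$ B g h  input=h g h h $  — match h
step 6: stack=$ B g  input=g h h $  — match g
step 7: stack=$ B  input=h h $  — expand B ::= R h
step 8: stack=$ h R  input=h h $  — expand R ::= h
step 9: stack=$ h h  input=h h $  — match h
step 10: stack=$ h  input=h $  — match h
Accept reached after 10 steps.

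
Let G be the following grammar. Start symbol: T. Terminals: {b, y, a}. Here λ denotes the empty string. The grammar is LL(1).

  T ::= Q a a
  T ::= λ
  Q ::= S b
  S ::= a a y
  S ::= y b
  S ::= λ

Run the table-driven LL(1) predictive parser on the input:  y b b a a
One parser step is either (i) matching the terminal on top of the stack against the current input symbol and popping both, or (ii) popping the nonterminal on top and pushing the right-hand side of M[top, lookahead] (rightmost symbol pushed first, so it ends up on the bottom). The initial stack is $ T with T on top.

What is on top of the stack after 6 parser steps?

a

     Stack        Input        Action
  1  $ T          y b b a a $  expand T ::= Q a a
  2  $ a a Q      y b b a a $  expand Q ::= S b
  3  $ a a b S    y b b a a $  expand S ::= y b
  4  $ a a b b y  y b b a a $  match y
  5  $ a a b b    b b a a $    match b
  6  $ a a b      b a a $      match b
Stack after step 6: $ a a (top = a).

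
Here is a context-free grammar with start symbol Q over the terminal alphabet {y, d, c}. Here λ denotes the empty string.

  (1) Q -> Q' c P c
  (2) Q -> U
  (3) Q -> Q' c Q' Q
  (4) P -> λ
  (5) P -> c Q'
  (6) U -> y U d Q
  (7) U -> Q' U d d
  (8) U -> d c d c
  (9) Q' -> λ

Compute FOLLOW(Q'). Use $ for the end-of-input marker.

{c, d, y}

FIRST(P) = {λ, c}
FIRST(Q') = {λ}
FIRST(U) = {d, y}  (via Q' U d d)
FIRST(Q) = {c, d, y}  (via Q' c P c, U, Q' c Q' Q)
FOLLOW(Q) includes $ since Q is the start symbol.
FOLLOW(P): in Q->Q' c P c, P is followed by c with FIRST {c}. Thus FOLLOW(P) = {c}.
FOLLOW(Q'): in Q->Q' c P c, Q' is followed by c P c with FIRST {c}; in Q->Q' c Q' Q (occurrence 1), Q' is followed by c Q' Q with FIRST {c}; in Q->Q' c Q' Q (occurrence 2), Q' is followed by Q with FIRST {c, d, y}; in P->c Q', the suffix after Q' is empty, so FOLLOW(Q') ⊇ FOLLOW(P) = {c}; in U->Q' U d d, Q' is followed by U d d with FIRST {d, y}. Thus FOLLOW(Q') = {c, d, y}.
FOLLOW(Q): in Q->Q' c Q' Q, the suffix after Q is empty (adds nothing new); in U->y U d Q, the suffix after Q is empty, so FOLLOW(Q) ⊇ FOLLOW(U) = {$, d}. Thus FOLLOW(Q) = {$, d}.
FOLLOW(U): in Q->U, the suffix after U is empty, so FOLLOW(U) ⊇ FOLLOW(Q) = {$, d}; in U->y U d Q, U is followed by d Q with FIRST {d}; in U->Q' U d d, U is followed by d d with FIRST {d}. Thus FOLLOW(U) = {$, d}.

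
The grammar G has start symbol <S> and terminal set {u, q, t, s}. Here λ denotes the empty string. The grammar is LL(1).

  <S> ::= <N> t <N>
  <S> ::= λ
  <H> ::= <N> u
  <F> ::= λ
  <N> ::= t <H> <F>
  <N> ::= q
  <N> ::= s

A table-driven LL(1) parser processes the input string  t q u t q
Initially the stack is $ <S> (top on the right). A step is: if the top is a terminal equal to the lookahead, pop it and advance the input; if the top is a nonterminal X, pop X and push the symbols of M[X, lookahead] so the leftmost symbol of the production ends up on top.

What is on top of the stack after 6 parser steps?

     Stack              Input        Action
  1  $ <S>              t q u t q $  expand <S> ::= <N> t <N>
  2  $ <N> t <N>        t q u t q $  expand <N> ::= t <H> <F>
  3  $ <N> t <F> <H> t  t q u t q $  match t
  4  $ <N> t <F> <H>    q u t q $    expand <H> ::= <N> u
  5  $ <N> t <F> u <N>  q u t q $    expand <N> ::= q
  6  $ <N> t <F> u q    q u t q $    match q
Stack after step 6: $ <N> t <F> u (top = u).

u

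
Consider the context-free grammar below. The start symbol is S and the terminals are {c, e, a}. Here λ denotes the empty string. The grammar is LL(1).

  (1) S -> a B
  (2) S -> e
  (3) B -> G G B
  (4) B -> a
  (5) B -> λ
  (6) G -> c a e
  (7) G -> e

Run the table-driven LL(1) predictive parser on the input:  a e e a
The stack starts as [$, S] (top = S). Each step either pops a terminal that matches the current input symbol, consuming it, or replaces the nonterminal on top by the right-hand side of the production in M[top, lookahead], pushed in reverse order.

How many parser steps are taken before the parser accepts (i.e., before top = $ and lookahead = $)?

9

step 1: stack=$ S  input=a e e a $  — expand S -> a B
step 2: stack=$ B a  input=a e e a $  — match a
step 3: stack=$ B  input=e e a $  — expand B -> G G B
step 4: stack=$ B G G  input=e e a $  — expand G -> e
step 5: stack=$ B G e  input=e e a $  — match e
step 6: stack=$ B G  input=e a $  — expand G -> e
step 7: stack=$ B e  input=e a $  — match e
step 8: stack=$ B  input=a $  — expand B -> a
step 9: stack=$ a  input=a $  — match a
Accept reached after 9 steps.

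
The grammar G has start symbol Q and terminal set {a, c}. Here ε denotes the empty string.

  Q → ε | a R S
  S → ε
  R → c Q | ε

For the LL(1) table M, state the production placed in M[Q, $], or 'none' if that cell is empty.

Q → ε

FIRST(Q): from Q→ε we get {ε}; from Q→a R S we get {a}. So FIRST(Q) = {ε, a}.
FIRST(S): from S→ε we get {ε}. So FIRST(S) = {ε}.
FIRST(R): from R→c Q we get {c}; from R→ε we get {ε}. So FIRST(R) = {ε, c}.
FOLLOW(Q) includes $ since Q is the start symbol.
FOLLOW(Q): in R→c Q, the suffix after Q is empty, so FOLLOW(Q) ⊇ FOLLOW(R) = {$}. Thus FOLLOW(Q) = {$}.
FOLLOW(R): in Q→a R S, R is followed by S with FIRST {ε}; in Q→a R S, the suffix after R is nullable, so FOLLOW(R) ⊇ FOLLOW(Q) = {$}. Thus FOLLOW(R) = {$}.
For Q → ε: FIRST(ε) = {ε}, so it goes in M[Q, t] for t ∈ {}; since ε ∈ FIRST, also for every t ∈ FOLLOW(Q) = {$}.
For Q → a R S: FIRST(a R S) = {a}, so it goes in M[Q, t] for t ∈ {a}.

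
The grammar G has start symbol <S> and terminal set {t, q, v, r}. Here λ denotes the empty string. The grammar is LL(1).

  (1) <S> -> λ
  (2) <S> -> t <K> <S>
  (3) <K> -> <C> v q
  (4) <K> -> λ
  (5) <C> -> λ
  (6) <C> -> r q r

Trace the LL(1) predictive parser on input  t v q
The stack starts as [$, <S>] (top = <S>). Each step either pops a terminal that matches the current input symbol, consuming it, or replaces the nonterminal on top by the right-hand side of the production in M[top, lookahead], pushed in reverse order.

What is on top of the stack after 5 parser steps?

     Stack          Input    Action
  1  $ <S>          t v q $  expand <S> -> t <K> <S>
  2  $ <S> <K> t    t v q $  match t
  3  $ <S> <K>      v q $    expand <K> -> <C> v q
  4  $ <S> q v <C>  v q $    expand <C> -> λ
  5  $ <S> q v      v q $    match v
Stack after step 5: $ <S> q (top = q).

q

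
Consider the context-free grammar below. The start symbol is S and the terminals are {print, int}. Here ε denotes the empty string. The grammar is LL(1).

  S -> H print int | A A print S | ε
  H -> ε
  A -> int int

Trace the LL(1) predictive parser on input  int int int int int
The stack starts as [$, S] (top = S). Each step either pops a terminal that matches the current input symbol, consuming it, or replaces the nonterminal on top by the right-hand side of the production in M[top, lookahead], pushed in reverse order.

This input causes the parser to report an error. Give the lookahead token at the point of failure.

step 1: stack=$ S  input=int int int int int $  — expand S -> A A print S
step 2: stack=$ S print A A  input=int int int int int $  — expand A -> int int
step 3: stack=$ S print A int int  input=int int int int int $  — match int
step 4: stack=$ S print A int  input=int int int int $  — match int
step 5: stack=$ S print A  input=int int int $  — expand A -> int int
step 6: stack=$ S print int int  input=int int int $  — match int
step 7: stack=$ S print int  input=int int $  — match int
step 8: stack=$ S print  input=int $  — error: top is terminal print but lookahead is int

int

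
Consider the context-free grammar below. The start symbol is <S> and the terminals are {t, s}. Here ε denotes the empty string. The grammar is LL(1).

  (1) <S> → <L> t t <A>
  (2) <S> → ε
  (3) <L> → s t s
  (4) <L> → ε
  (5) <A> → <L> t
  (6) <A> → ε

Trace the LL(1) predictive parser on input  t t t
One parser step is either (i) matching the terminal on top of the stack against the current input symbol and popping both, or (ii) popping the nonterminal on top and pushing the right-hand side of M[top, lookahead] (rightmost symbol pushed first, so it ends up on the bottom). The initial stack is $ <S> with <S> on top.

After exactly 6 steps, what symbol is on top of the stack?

step 1: stack=$ <S>  input=t t t $  — expand <S> → <L> t t <A>
step 2: stack=$ <A> t t <L>  input=t t t $  — expand <L> → ε
step 3: stack=$ <A> t t  input=t t t $  — match t
step 4: stack=$ <A> t  input=t t $  — match t
step 5: stack=$ <A>  input=t $  — expand <A> → <L> t
step 6: stack=$ t <L>  input=t $  — expand <L> → ε
Stack after step 6: $ t (top = t).

t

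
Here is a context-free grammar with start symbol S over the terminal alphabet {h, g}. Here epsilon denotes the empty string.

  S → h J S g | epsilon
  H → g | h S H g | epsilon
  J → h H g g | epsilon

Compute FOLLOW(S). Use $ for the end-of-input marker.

FIRST(S): from S→h J S g we get {h}; from S→epsilon we get {epsilon}. So FIRST(S) = {epsilon, h}.
FIRST(H): from H→g we get {g}; from H→h S H g we get {h}; from H→epsilon we get {epsilon}. So FIRST(H) = {epsilon, g, h}.
FIRST(J): from J→h H g g we get {h}; from J→epsilon we get {epsilon}. So FIRST(J) = {epsilon, h}.
FOLLOW(S) includes $ since S is the start symbol.
FOLLOW(S): in S→h J S g, S is followed by g with FIRST {g}; in H→h S H g, S is followed by H g with FIRST {g, h}. Thus FOLLOW(S) = {$, g, h}.
FOLLOW(H): in H→h S H g, H is followed by g with FIRST {g}; in J→h H g g, H is followed by g g with FIRST {g}. Thus FOLLOW(H) = {g}.
FOLLOW(J): in S→h J S g, J is followed by S g with FIRST {g, h}. Thus FOLLOW(J) = {g, h}.

{$, g, h}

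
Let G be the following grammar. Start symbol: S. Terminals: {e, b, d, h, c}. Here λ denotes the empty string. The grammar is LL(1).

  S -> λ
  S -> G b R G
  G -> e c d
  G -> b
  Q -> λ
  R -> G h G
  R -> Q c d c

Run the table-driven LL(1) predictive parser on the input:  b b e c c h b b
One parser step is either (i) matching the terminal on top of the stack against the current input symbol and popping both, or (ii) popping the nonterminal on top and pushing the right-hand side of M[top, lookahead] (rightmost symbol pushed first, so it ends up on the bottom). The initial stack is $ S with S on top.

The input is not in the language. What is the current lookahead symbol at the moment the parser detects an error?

     Stack          Input              Action
  1  $ S            b b e c c h b b $  expand S -> G b R G
  2  $ G R b G      b b e c c h b b $  expand G -> b
  3  $ G R b b      b b e c c h b b $  match b
  4  $ G R b        b e c c h b b $    match b
  5  $ G R          e c c h b b $      expand R -> G h G
  6  $ G G h G      e c c h b b $      expand G -> e c d
  7  $ G G h d c e  e c c h b b $      match e
  8  $ G G h d c    c c h b b $        match c
  9  $ G G h d      c h b b $          error: top is terminal d but lookahead is c

c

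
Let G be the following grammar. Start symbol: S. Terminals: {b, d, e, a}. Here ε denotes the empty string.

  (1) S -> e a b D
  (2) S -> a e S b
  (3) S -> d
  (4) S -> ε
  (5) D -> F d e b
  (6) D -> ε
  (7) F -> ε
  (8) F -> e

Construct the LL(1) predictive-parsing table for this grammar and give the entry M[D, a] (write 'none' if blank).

FIRST(S): from S->e a b D we get {e}; from S->a e S b we get {a}; from S->d we get {d}; from S->ε we get {ε}. So FIRST(S) = {ε, a, d, e}.
FIRST(F): from F->ε we get {ε}; from F->e we get {e}. So FIRST(F) = {ε, e}.
FIRST(D): from D->F d e b we get {d, e}; from D->ε we get {ε}. So FIRST(D) = {ε, d, e}.
FOLLOW(S) includes $ since S is the start symbol.
FOLLOW(S): in S->a e S b, S is followed by b with FIRST {b}. Thus FOLLOW(S) = {$, b}.
FOLLOW(D): in S->e a b D, the suffix after D is empty, so FOLLOW(D) ⊇ FOLLOW(S) = {$, b}. Thus FOLLOW(D) = {$, b}.
For D -> F d e b: FIRST(F d e b) = {d, e}, so it goes in M[D, t] for t ∈ {d, e}.
For D -> ε: FIRST(ε) = {ε}, so it goes in M[D, t] for t ∈ {}; since ε ∈ FIRST, also for every t ∈ FOLLOW(D) = {$, b}.
None of these place a production in M[D, a].

none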